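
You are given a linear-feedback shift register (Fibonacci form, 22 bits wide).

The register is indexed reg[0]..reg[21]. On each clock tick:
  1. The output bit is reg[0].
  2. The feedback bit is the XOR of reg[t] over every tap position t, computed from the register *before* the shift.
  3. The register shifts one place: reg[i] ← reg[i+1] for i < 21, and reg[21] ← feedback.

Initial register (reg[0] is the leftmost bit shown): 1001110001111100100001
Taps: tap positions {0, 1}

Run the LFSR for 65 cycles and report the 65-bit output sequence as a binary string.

tick  register→output (feedback)
  0  1001110001111100100001→1 (1)
  1  0011100011111001000011→0 (0)
  2  0111000111110010000110→0 (1)
  3  1110001111100100001101→1 (0)
  4  1100011111001000011010→1 (0)
  5  1000111110010000110100→1 (1)
  6  0001111100100001101001→0 (0)
  7  0011111001000011010010→0 (0)
  8  0111110010000110100100→0 (1)
  9  1111100100001101001001→1 (0)
 10  1111001000011010010010→1 (0)
 11  1110010000110100100100→1 (0)
 12  1100100001101001001000→1 (0)
 13  1001000011010010010000→1 (1)
 14  0010000110100100100001→0 (0)
 15  0100001101001001000010→0 (1)
 16  1000011010010010000101→1 (1)
 17  0000110100100100001011→0 (0)
 18  0001101001001000010110→0 (0)
 19  0011010010010000101100→0 (0)
 20  0110100100100001011000→0 (1)
 21  1101001001000010110001→1 (0)
 22  1010010010000101100010→1 (1)
 23  0100100100001011000101→0 (1)
 24  1001001000010110001011→1 (1)
 25  0010010000101100010111→0 (0)
 26  0100100001011000101110→0 (1)
 27  1001000010110001011101→1 (1)
 28  0010000101100010111011→0 (0)
 29  0100001011000101110110→0 (1)
 30  1000010110001011101101→1 (1)
 31  0000101100010111011011→0 (0)
 32  0001011000101110110110→0 (0)
 33  0010110001011101101100→0 (0)
 34  0101100010111011011000→0 (1)
 35  1011000101110110110001→1 (1)
 36  0110001011101101100011→0 (1)
 37  1100010111011011000111→1 (0)
 38  1000101110110110001110→1 (1)
 39  0001011101101100011101→0 (0)
 40  0010111011011000111010→0 (0)
 41  0101110110110001110100→0 (1)
 42  1011101101100011101001→1 (1)
 43  0111011011000111010011→0 (1)
 44  1110110110001110100111→1 (0)
 45  1101101100011101001110→1 (0)
 46  1011011000111010011100→1 (1)
 47  0110110001110100111001→0 (1)
 48  1101100011101001110011→1 (0)
 49  1011000111010011100110→1 (1)
 50  0110001110100111001101→0 (1)
 51  1100011101001110011011→1 (0)
 52  1000111010011100110110→1 (1)
 53  0001110100111001101101→0 (0)
 54  0011101001110011011010→0 (0)
 55  0111010011100110110100→0 (1)
 56  1110100111001101101001→1 (0)
 57  1101001110011011010010→1 (0)
 58  1010011100110110100100→1 (1)
 59  0100111001101101001001→0 (1)
 60  1001110011011010010011→1 (1)
 61  0011100110110100100111→0 (0)
 62  0111001101101001001110→0 (1)
 63  1110011011010010011101→1 (0)
 64  1100110110100100111010→1 (0)

10011100011111001000011010010010000101100010111011011000111010011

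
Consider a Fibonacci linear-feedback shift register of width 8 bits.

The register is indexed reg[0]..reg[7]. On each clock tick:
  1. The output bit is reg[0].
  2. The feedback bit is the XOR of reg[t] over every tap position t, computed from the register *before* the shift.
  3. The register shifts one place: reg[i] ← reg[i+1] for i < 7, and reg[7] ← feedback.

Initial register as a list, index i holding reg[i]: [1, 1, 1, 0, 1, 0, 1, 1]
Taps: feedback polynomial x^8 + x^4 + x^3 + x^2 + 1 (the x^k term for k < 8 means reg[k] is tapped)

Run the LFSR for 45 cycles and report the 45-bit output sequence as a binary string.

111010111010001000011011000111100111001100010

step | reg (before) | out | fb
   0 | 11101011 | 1 | 1
   1 | 11010111 | 1 | 0
   2 | 10101110 | 1 | 1
   3 | 01011101 | 0 | 0
   4 | 10111010 | 1 | 0
   5 | 01110100 | 0 | 0
   6 | 11101000 | 1 | 1
   7 | 11010001 | 1 | 0
   8 | 10100010 | 1 | 0
   9 | 01000100 | 0 | 0
  10 | 10001000 | 1 | 0
  11 | 00010000 | 0 | 1
  12 | 00100001 | 0 | 1
  13 | 01000011 | 0 | 0
  14 | 10000110 | 1 | 1
  15 | 00001101 | 0 | 1
  16 | 00011011 | 0 | 0
  17 | 00110110 | 0 | 0
  18 | 01101100 | 0 | 0
  19 | 11011000 | 1 | 1
  20 | 10110001 | 1 | 1
  21 | 01100011 | 0 | 1
  22 | 11000111 | 1 | 1
  23 | 10001111 | 1 | 0
  24 | 00011110 | 0 | 0
  25 | 00111100 | 0 | 1
  26 | 01111001 | 0 | 1
  27 | 11110011 | 1 | 1
  28 | 11100111 | 1 | 0
  29 | 11001110 | 1 | 0
  30 | 10011100 | 1 | 1
  31 | 00111001 | 0 | 1
  32 | 01110011 | 0 | 0
  33 | 11100110 | 1 | 0
  34 | 11001100 | 1 | 0
  35 | 10011000 | 1 | 1
  36 | 00110001 | 0 | 0
  37 | 01100010 | 0 | 1
  38 | 11000101 | 1 | 1
  39 | 10001011 | 1 | 0
  40 | 00010110 | 0 | 1
  41 | 00101101 | 0 | 0
  42 | 01011010 | 0 | 0
  43 | 10110100 | 1 | 1
  44 | 01101001 | 0 | 0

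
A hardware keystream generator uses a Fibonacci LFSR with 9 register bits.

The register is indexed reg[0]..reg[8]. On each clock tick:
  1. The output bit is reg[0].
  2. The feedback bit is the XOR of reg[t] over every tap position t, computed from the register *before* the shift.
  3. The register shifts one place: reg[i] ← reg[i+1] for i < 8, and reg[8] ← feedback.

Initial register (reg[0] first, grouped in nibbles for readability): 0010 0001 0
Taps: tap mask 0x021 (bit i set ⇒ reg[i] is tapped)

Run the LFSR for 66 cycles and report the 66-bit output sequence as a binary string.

tick  register→output (feedback)
  0  001000010→0 (0)
  1  010000100→0 (0)
  2  100001000→1 (0)
  3  000010000→0 (0)
  4  000100000→0 (0)
  5  001000000→0 (0)
  6  010000000→0 (0)
  7  100000000→1 (1)
  8  000000001→0 (0)
  9  000000010→0 (0)
 10  000000100→0 (0)
 11  000001000→0 (1)
 12  000010001→0 (0)
 13  000100010→0 (0)
 14  001000100→0 (0)
 15  010001000→0 (1)
 16  100010001→1 (1)
 17  000100011→0 (0)
 18  001000110→0 (0)
 19  010001100→0 (1)
 20  100011001→1 (0)
 21  000110010→0 (0)
 22  001100100→0 (0)
 23  011001000→0 (1)
 24  110010001→1 (1)
 25  100100011→1 (1)
 26  001000111→0 (0)
 27  010001110→0 (1)
 28  100011101→1 (0)
 29  000111010→0 (1)
 30  001110101→0 (0)
 31  011101010→0 (1)
 32  111010101→1 (1)
 33  110101011→1 (0)
 34  101010110→1 (1)
 35  010101101→0 (1)
 36  101011011→1 (0)
 37  010110110→0 (0)
 38  101101100→1 (0)
 39  011011000→0 (1)
 40  110110001→1 (1)
 41  101100011→1 (1)
 42  011000111→0 (0)
 43  110001110→1 (0)
 44  100011100→1 (0)
 45  000111000→0 (1)
 46  001110001→0 (0)
 47  011100010→0 (0)
 48  111000100→1 (1)
 49  110001001→1 (0)
 50  100010010→1 (1)
 51  000100101→0 (0)
 52  001001010→0 (1)
 53  010010101→0 (0)
 54  100101010→1 (0)
 55  001010100→0 (0)
 56  010101000→0 (1)
 57  101010001→1 (1)
 58  010100011→0 (0)
 59  101000110→1 (1)
 60  010001101→0 (1)
 61  100011011→1 (0)
 62  000110110→0 (0)
 63  001101100→0 (1)
 64  011011001→0 (1)
 65  110110011→1 (1)

001000010000000010001000110010001110101011011000111000100101010001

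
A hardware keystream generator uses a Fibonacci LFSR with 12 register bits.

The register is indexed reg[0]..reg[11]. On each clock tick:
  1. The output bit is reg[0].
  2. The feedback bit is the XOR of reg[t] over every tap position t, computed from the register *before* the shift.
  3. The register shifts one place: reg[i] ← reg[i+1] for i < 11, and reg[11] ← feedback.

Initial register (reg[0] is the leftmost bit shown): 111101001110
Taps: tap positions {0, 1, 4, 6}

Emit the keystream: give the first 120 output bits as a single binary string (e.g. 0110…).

k : reg_k → out_k, fb_k
0: 111101001110 → 1, fb=0
1: 111010011100 → 1, fb=1
2: 110100111001 → 1, fb=1
3: 101001110011 → 1, fb=0
4: 010011100110 → 0, fb=1
5: 100111001101 → 1, fb=0
6: 001110011010 → 0, fb=1
7: 011100110101 → 0, fb=0
8: 111001101010 → 1, fb=1
9: 110011010101 → 1, fb=1
10: 100110101011 → 1, fb=1
11: 001101010111 → 0, fb=0
12: 011010101110 → 0, fb=1
13: 110101011101 → 1, fb=0
14: 101010111010 → 1, fb=1
15: 010101110101 → 0, fb=0
16: 101011101010 → 1, fb=1
17: 010111010101 → 0, fb=0
18: 101110101010 → 1, fb=1
19: 011101010101 → 0, fb=1
20: 111010101011 → 1, fb=0
21: 110101010110 → 1, fb=0
22: 101010101100 → 1, fb=1
23: 010101011001 → 0, fb=1
24: 101010110011 → 1, fb=1
25: 010101100111 → 0, fb=0
26: 101011001110 → 1, fb=0
27: 010110011100 → 0, fb=0
28: 101100111000 → 1, fb=0
29: 011001110000 → 0, fb=0
30: 110011100000 → 1, fb=0
31: 100111000000 → 1, fb=0
32: 001110000000 → 0, fb=1
33: 011100000001 → 0, fb=1
34: 111000000011 → 1, fb=0
35: 110000000110 → 1, fb=0
36: 100000001100 → 1, fb=1
37: 000000011001 → 0, fb=0
38: 000000110010 → 0, fb=1
39: 000001100101 → 0, fb=1
40: 000011001011 → 0, fb=1
41: 000110010111 → 0, fb=1
42: 001100101111 → 0, fb=1
43: 011001011111 → 0, fb=1
44: 110010111111 → 1, fb=0
45: 100101111110 → 1, fb=0
46: 001011111100 → 0, fb=0
47: 010111111000 → 0, fb=1
48: 101111110001 → 1, fb=1
49: 011111100011 → 0, fb=1
50: 111111000111 → 1, fb=1
51: 111110001111 → 1, fb=1
52: 111100011111 → 1, fb=0
53: 111000111110 → 1, fb=1
54: 110001111101 → 1, fb=1
55: 100011111011 → 1, fb=1
56: 000111110111 → 0, fb=0
57: 001111101110 → 0, fb=0
58: 011111011100 → 0, fb=0
59: 111110111000 → 1, fb=0
60: 111101110000 → 1, fb=1
61: 111011100001 → 1, fb=0
62: 110111000010 → 1, fb=1
63: 101110000101 → 1, fb=0
64: 011100001010 → 0, fb=1
65: 111000010101 → 1, fb=0
66: 110000101010 → 1, fb=1
67: 100001010101 → 1, fb=1
68: 000010101011 → 0, fb=0
69: 000101010110 → 0, fb=0
70: 001010101100 → 0, fb=0
71: 010101011000 → 0, fb=1
72: 101010110001 → 1, fb=1
73: 010101100011 → 0, fb=0
74: 101011000110 → 1, fb=0
75: 010110001100 → 0, fb=0
76: 101100011000 → 1, fb=1
77: 011000110001 → 0, fb=0
78: 110001100010 → 1, fb=1
79: 100011000101 → 1, fb=0
80: 000110001010 → 0, fb=1
81: 001100010101 → 0, fb=0
82: 011000101010 → 0, fb=0
83: 110001010100 → 1, fb=0
84: 100010101000 → 1, fb=1
85: 000101010001 → 0, fb=0
86: 001010100010 → 0, fb=0
87: 010101000100 → 0, fb=1
88: 101010001001 → 1, fb=0
89: 010100010010 → 0, fb=1
90: 101000100101 → 1, fb=0
91: 010001001010 → 0, fb=1
92: 100010010101 → 1, fb=0
93: 000100101010 → 0, fb=1
94: 001001010101 → 0, fb=0
95: 010010101010 → 0, fb=1
96: 100101010101 → 1, fb=1
97: 001010101011 → 0, fb=0
98: 010101010110 → 0, fb=1
99: 101010101101 → 1, fb=1
100: 010101011011 → 0, fb=1
101: 101010110111 → 1, fb=1
102: 010101101111 → 0, fb=0
103: 101011011110 → 1, fb=0
104: 010110111100 → 0, fb=1
105: 101101111001 → 1, fb=0
106: 011011110010 → 0, fb=1
107: 110111100101 → 1, fb=0
108: 101111001010 → 1, fb=0
109: 011110010100 → 0, fb=0
110: 111100101000 → 1, fb=1
111: 111001010001 → 1, fb=0
112: 110010100010 → 1, fb=0
113: 100101000100 → 1, fb=1
114: 001010001001 → 0, fb=1
115: 010100010011 → 0, fb=1
116: 101000100111 → 1, fb=0
117: 010001001110 → 0, fb=1
118: 100010011101 → 1, fb=0
119: 000100111010 → 0, fb=1

111101001110011010101110101010110011100000001100101111110001111101110000101010110001100010101000100101010101101111001010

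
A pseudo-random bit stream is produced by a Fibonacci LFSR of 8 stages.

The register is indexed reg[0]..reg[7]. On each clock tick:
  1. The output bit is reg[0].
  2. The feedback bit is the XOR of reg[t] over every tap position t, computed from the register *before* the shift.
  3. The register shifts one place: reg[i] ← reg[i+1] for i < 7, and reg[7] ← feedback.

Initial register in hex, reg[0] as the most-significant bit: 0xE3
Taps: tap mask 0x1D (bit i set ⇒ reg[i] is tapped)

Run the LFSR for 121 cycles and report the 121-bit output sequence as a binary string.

1110001101000000010001110001001011100000011001001001101110010000010101101101011001011000011111011011110101110100010000110

step | reg (before) | out | fb
   0 | 11100011 | 1 | 0
   1 | 11000110 | 1 | 1
   2 | 10001101 | 1 | 0
   3 | 00011010 | 0 | 0
   4 | 00110100 | 0 | 0
   5 | 01101000 | 0 | 0
   6 | 11010000 | 1 | 0
   7 | 10100000 | 1 | 0
   8 | 01000000 | 0 | 0
   9 | 10000000 | 1 | 1
  10 | 00000001 | 0 | 0
  11 | 00000010 | 0 | 0
  12 | 00000100 | 0 | 0
  13 | 00001000 | 0 | 1
  14 | 00010001 | 0 | 1
  15 | 00100011 | 0 | 1
  16 | 01000111 | 0 | 0
  17 | 10001110 | 1 | 0
  18 | 00011100 | 0 | 0
  19 | 00111000 | 0 | 1
  20 | 01110001 | 0 | 0
  21 | 11100010 | 1 | 0
  22 | 11000100 | 1 | 1
  23 | 10001001 | 1 | 0
  24 | 00010010 | 0 | 1
  25 | 00100101 | 0 | 1
  26 | 01001011 | 0 | 1
  27 | 10010111 | 1 | 0
  28 | 00101110 | 0 | 0
  29 | 01011100 | 0 | 0
  30 | 10111000 | 1 | 0
  31 | 01110000 | 0 | 0
  32 | 11100000 | 1 | 0
  33 | 11000000 | 1 | 1
  34 | 10000001 | 1 | 1
  35 | 00000011 | 0 | 0
  36 | 00000110 | 0 | 0
  37 | 00001100 | 0 | 1
  38 | 00011001 | 0 | 0
  39 | 00110010 | 0 | 0
  40 | 01100100 | 0 | 1
  41 | 11001001 | 1 | 0
  42 | 10010010 | 1 | 0
  43 | 00100100 | 0 | 1
  44 | 01001001 | 0 | 1
  45 | 10010011 | 1 | 0
  46 | 00100110 | 0 | 1
  47 | 01001101 | 0 | 1
  48 | 10011011 | 1 | 1
  49 | 00110111 | 0 | 0
  50 | 01101110 | 0 | 0
  51 | 11011100 | 1 | 1
  52 | 10111001 | 1 | 0
  53 | 01110010 | 0 | 0
  54 | 11100100 | 1 | 0
  55 | 11001000 | 1 | 0
  56 | 10010000 | 1 | 0
  57 | 00100000 | 0 | 1
  58 | 01000001 | 0 | 0
  59 | 10000010 | 1 | 1
  60 | 00000101 | 0 | 0
  61 | 00001010 | 0 | 1
  62 | 00010101 | 0 | 1
  63 | 00101011 | 0 | 0
  64 | 01010110 | 0 | 1
  65 | 10101101 | 1 | 1
  66 | 01011011 | 0 | 0
  67 | 10110110 | 1 | 1
  68 | 01101101 | 0 | 0
  69 | 11011010 | 1 | 1
  70 | 10110101 | 1 | 1
  71 | 01101011 | 0 | 0
  72 | 11010110 | 1 | 0
  73 | 10101100 | 1 | 1
  74 | 01011001 | 0 | 0
  75 | 10110010 | 1 | 1
  76 | 01100101 | 0 | 1
  77 | 11001011 | 1 | 0
  78 | 10010110 | 1 | 0
  79 | 00101100 | 0 | 0
  80 | 01011000 | 0 | 0
  81 | 10110000 | 1 | 1
  82 | 01100001 | 0 | 1
  83 | 11000011 | 1 | 1
  84 | 10000111 | 1 | 1
  85 | 00001111 | 0 | 1
  86 | 00011111 | 0 | 0
  87 | 00111110 | 0 | 1
  88 | 01111101 | 0 | 1
  89 | 11111011 | 1 | 0
  90 | 11110110 | 1 | 1
  91 | 11101101 | 1 | 1
  92 | 11011011 | 1 | 1
  93 | 10110111 | 1 | 1
  94 | 01101111 | 0 | 0
  95 | 11011110 | 1 | 1
  96 | 10111101 | 1 | 0
  97 | 01111010 | 0 | 1
  98 | 11110101 | 1 | 1
  99 | 11101011 | 1 | 1
 100 | 11010111 | 1 | 0
 101 | 10101110 | 1 | 1
 102 | 01011101 | 0 | 0
 103 | 10111010 | 1 | 0
 104 | 01110100 | 0 | 0
 105 | 11101000 | 1 | 1
 106 | 11010001 | 1 | 0
 107 | 10100010 | 1 | 0
 108 | 01000100 | 0 | 0
 109 | 10001000 | 1 | 0
 110 | 00010000 | 0 | 1
 111 | 00100001 | 0 | 1
 112 | 01000011 | 0 | 0
 113 | 10000110 | 1 | 1
 114 | 00001101 | 0 | 1
 115 | 00011011 | 0 | 0
 116 | 00110110 | 0 | 0
 117 | 01101100 | 0 | 0
 118 | 11011000 | 1 | 1
 119 | 10110001 | 1 | 1
 120 | 01100011 | 0 | 1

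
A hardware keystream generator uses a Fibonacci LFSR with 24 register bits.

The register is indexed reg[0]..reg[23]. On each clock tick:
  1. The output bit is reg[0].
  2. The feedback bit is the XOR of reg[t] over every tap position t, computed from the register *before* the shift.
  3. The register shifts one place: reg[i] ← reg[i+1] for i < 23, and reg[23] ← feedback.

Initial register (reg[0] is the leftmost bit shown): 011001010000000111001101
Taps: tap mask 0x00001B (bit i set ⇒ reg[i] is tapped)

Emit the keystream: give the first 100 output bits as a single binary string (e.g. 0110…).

k : reg_k → out_k, fb_k
0: 011001010000000111001101 → 0, fb=1
1: 110010100000001110011011 → 1, fb=1
2: 100101000000011100110111 → 1, fb=0
3: 001010000000111001101110 → 0, fb=1
4: 010100000001110011011101 → 0, fb=0
5: 101000000011100110111010 → 1, fb=1
6: 010000000111001101110101 → 0, fb=1
7: 100000001110011011101011 → 1, fb=1
8: 000000011100110111010111 → 0, fb=0
9: 000000111001101110101110 → 0, fb=0
10: 000001110011011101011100 → 0, fb=0
11: 000011100110111010111000 → 0, fb=1
12: 000111001101110101110001 → 0, fb=0
13: 001110011011101011100010 → 0, fb=0
14: 011100110111010111000100 → 0, fb=0
15: 111001101110101110001000 → 1, fb=0
16: 110011011101011100010000 → 1, fb=1
17: 100110111010111000100001 → 1, fb=1
18: 001101110101110001000011 → 0, fb=1
19: 011011101011100010000111 → 0, fb=0
20: 110111010111000100001110 → 1, fb=0
21: 101110101110001000011100 → 1, fb=1
22: 011101011100010000111001 → 0, fb=0
23: 111010111000100001110010 → 1, fb=1
24: 110101110001000011100101 → 1, fb=1
25: 101011100010000111001011 → 1, fb=0
26: 010111000100001110010110 → 0, fb=1
27: 101110001000011100101101 → 1, fb=1
28: 011100010000111001011011 → 0, fb=0
29: 111000100001110010110110 → 1, fb=0
30: 110001000011100101101100 → 1, fb=0
31: 100010000111001011011000 → 1, fb=0
32: 000100001110010110110000 → 0, fb=1
33: 001000011100101101100001 → 0, fb=0
34: 010000111001011011000010 → 0, fb=1
35: 100001110010110110000101 → 1, fb=1
36: 000011100101101100001011 → 0, fb=1
37: 000111001011011000010111 → 0, fb=0
38: 001110010110110000101110 → 0, fb=0
39: 011100101101100001011100 → 0, fb=0
40: 111001011011000010111000 → 1, fb=0
41: 110010110110000101110000 → 1, fb=1
42: 100101101100001011100001 → 1, fb=0
43: 001011011000010111000010 → 0, fb=1
44: 010110110000101110000101 → 0, fb=1
45: 101101100001011100001011 → 1, fb=0
46: 011011000010111000010110 → 0, fb=0
47: 110110000101110000101100 → 1, fb=0
48: 101100001011100001011000 → 1, fb=0
49: 011000010111000010110000 → 0, fb=1
50: 110000101110000101100001 → 1, fb=0
51: 100001011100001011000010 → 1, fb=1
52: 000010111000010110000101 → 0, fb=1
53: 000101110000101100001011 → 0, fb=1
54: 001011100001011000010111 → 0, fb=1
55: 010111000010110000101111 → 0, fb=1
56: 101110000101100001011111 → 1, fb=1
57: 011100001011000010111111 → 0, fb=0
58: 111000010110000101111110 → 1, fb=0
59: 110000101100001011111100 → 1, fb=0
60: 100001011000010111111000 → 1, fb=1
61: 000010110000101111110001 → 0, fb=1
62: 000101100001011111100011 → 0, fb=1
63: 001011000010111111000111 → 0, fb=1
64: 010110000101111110001111 → 0, fb=1
65: 101100001011111100011111 → 1, fb=0
66: 011000010111111000111110 → 0, fb=1
67: 110000101111110001111101 → 1, fb=0
68: 100001011111100011111010 → 1, fb=1
69: 000010111111000111110101 → 0, fb=1
70: 000101111110001111101011 → 0, fb=1
71: 001011111100011111010111 → 0, fb=1
72: 010111111000111110101111 → 0, fb=1
73: 101111110001111101011111 → 1, fb=1
74: 011111100011111010111111 → 0, fb=1
75: 111111000111110101111111 → 1, fb=0
76: 111110001111101011111110 → 1, fb=0
77: 111100011111010111111100 → 1, fb=1
78: 111000111110101111111001 → 1, fb=0
79: 110001111101011111110010 → 1, fb=0
80: 100011111010111111100100 → 1, fb=0
81: 000111110101111111001000 → 0, fb=0
82: 001111101011111110010000 → 0, fb=0
83: 011111010111111100100000 → 0, fb=1
84: 111110101111111001000001 → 1, fb=0
85: 111101011111110010000010 → 1, fb=1
86: 111010111111100100000101 → 1, fb=1
87: 110101111111001000001011 → 1, fb=1
88: 101011111110010000010111 → 1, fb=0
89: 010111111100100000101110 → 0, fb=1
90: 101111111001000001011101 → 1, fb=1
91: 011111110010000010111011 → 0, fb=1
92: 111111100100000101110111 → 1, fb=0
93: 111111001000001011101110 → 1, fb=0
94: 111110010000010111011100 → 1, fb=0
95: 111100100000101110111000 → 1, fb=1
96: 111001000001011101110001 → 1, fb=0
97: 110010000010111011100010 → 1, fb=1
98: 100100000101110111000101 → 1, fb=0
99: 001000001011101110001010 → 0, fb=0

0110010100000001110011011101011100010000111001011011000010111000010110000101111110001111101011111110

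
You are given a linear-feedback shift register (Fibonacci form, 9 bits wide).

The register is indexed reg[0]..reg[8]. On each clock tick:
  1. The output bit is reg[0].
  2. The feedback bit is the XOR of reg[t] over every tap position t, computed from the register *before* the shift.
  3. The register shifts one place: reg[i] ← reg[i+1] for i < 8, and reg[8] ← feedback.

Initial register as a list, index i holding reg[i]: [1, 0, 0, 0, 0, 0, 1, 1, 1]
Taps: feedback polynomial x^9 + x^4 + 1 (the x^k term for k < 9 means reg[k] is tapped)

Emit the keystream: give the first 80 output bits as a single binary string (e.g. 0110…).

10000011110111110001011100110010000010010100111011010001111001111100110110001010

step | reg (before) | out | fb
   0 | 100000111 | 1 | 1
   1 | 000001111 | 0 | 0
   2 | 000011110 | 0 | 1
   3 | 000111101 | 0 | 1
   4 | 001111011 | 0 | 1
   5 | 011110111 | 0 | 1
   6 | 111101111 | 1 | 1
   7 | 111011111 | 1 | 0
   8 | 110111110 | 1 | 0
   9 | 101111100 | 1 | 0
  10 | 011111000 | 0 | 1
  11 | 111110001 | 1 | 0
  12 | 111100010 | 1 | 1
  13 | 111000101 | 1 | 1
  14 | 110001011 | 1 | 1
  15 | 100010111 | 1 | 0
  16 | 000101110 | 0 | 0
  17 | 001011100 | 0 | 1
  18 | 010111001 | 0 | 1
  19 | 101110011 | 1 | 0
  20 | 011100110 | 0 | 0
  21 | 111001100 | 1 | 1
  22 | 110011001 | 1 | 0
  23 | 100110010 | 1 | 0
  24 | 001100100 | 0 | 0
  25 | 011001000 | 0 | 0
  26 | 110010000 | 1 | 0
  27 | 100100000 | 1 | 1
  28 | 001000001 | 0 | 0
  29 | 010000010 | 0 | 0
  30 | 100000100 | 1 | 1
  31 | 000001001 | 0 | 0
  32 | 000010010 | 0 | 1
  33 | 000100101 | 0 | 0
  34 | 001001010 | 0 | 0
  35 | 010010100 | 0 | 1
  36 | 100101001 | 1 | 1
  37 | 001010011 | 0 | 1
  38 | 010100111 | 0 | 0
  39 | 101001110 | 1 | 1
  40 | 010011101 | 0 | 1
  41 | 100111011 | 1 | 0
  42 | 001110110 | 0 | 1
  43 | 011101101 | 0 | 0
  44 | 111011010 | 1 | 0
  45 | 110110100 | 1 | 0
  46 | 101101000 | 1 | 1
  47 | 011010001 | 0 | 1
  48 | 110100011 | 1 | 1
  49 | 101000111 | 1 | 1
  50 | 010001111 | 0 | 0
  51 | 100011110 | 1 | 0
  52 | 000111100 | 0 | 1
  53 | 001111001 | 0 | 1
  54 | 011110011 | 0 | 1
  55 | 111100111 | 1 | 1
  56 | 111001111 | 1 | 1
  57 | 110011111 | 1 | 0
  58 | 100111110 | 1 | 0
  59 | 001111100 | 0 | 1
  60 | 011111001 | 0 | 1
  61 | 111110011 | 1 | 0
  62 | 111100110 | 1 | 1
  63 | 111001101 | 1 | 1
  64 | 110011011 | 1 | 0
  65 | 100110110 | 1 | 0
  66 | 001101100 | 0 | 0
  67 | 011011000 | 0 | 1
  68 | 110110001 | 1 | 0
  69 | 101100010 | 1 | 1
  70 | 011000101 | 0 | 0
  71 | 110001010 | 1 | 1
  72 | 100010101 | 1 | 0
  73 | 000101010 | 0 | 0
  74 | 001010100 | 0 | 1
  75 | 010101001 | 0 | 0
  76 | 101010010 | 1 | 0
  77 | 010100100 | 0 | 0
  78 | 101001000 | 1 | 1
  79 | 010010001 | 0 | 1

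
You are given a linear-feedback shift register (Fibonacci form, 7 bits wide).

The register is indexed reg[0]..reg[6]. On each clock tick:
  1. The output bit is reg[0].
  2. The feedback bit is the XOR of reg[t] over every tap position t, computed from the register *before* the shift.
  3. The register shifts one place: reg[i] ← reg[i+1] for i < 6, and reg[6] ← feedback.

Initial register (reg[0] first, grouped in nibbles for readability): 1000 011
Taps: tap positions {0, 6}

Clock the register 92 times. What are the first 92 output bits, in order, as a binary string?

10000110000010000001111111010101001100111011101001011000110111101101011011001001000111000010

tick  register→output (feedback)
  0  1000011→1 (0)
  1  0000110→0 (0)
  2  0001100→0 (0)
  3  0011000→0 (0)
  4  0110000→0 (0)
  5  1100000→1 (1)
  6  1000001→1 (0)
  7  0000010→0 (0)
  8  0000100→0 (0)
  9  0001000→0 (0)
 10  0010000→0 (0)
 11  0100000→0 (0)
 12  1000000→1 (1)
 13  0000001→0 (1)
 14  0000011→0 (1)
 15  0000111→0 (1)
 16  0001111→0 (1)
 17  0011111→0 (1)
 18  0111111→0 (1)
 19  1111111→1 (0)
 20  1111110→1 (1)
 21  1111101→1 (0)
 22  1111010→1 (1)
 23  1110101→1 (0)
 24  1101010→1 (1)
 25  1010101→1 (0)
 26  0101010→0 (0)
 27  1010100→1 (1)
 28  0101001→0 (1)
 29  1010011→1 (0)
 30  0100110→0 (0)
 31  1001100→1 (1)
 32  0011001→0 (1)
 33  0110011→0 (1)
 34  1100111→1 (0)
 35  1001110→1 (1)
 36  0011101→0 (1)
 37  0111011→0 (1)
 38  1110111→1 (0)
 39  1101110→1 (1)
 40  1011101→1 (0)
 41  0111010→0 (0)
 42  1110100→1 (1)
 43  1101001→1 (0)
 44  1010010→1 (1)
 45  0100101→0 (1)
 46  1001011→1 (0)
 47  0010110→0 (0)
 48  0101100→0 (0)
 49  1011000→1 (1)
 50  0110001→0 (1)
 51  1100011→1 (0)
 52  1000110→1 (1)
 53  0001101→0 (1)
 54  0011011→0 (1)
 55  0110111→0 (1)
 56  1101111→1 (0)
 57  1011110→1 (1)
 58  0111101→0 (1)
 59  1111011→1 (0)
 60  1110110→1 (1)
 61  1101101→1 (0)
 62  1011010→1 (1)
 63  0110101→0 (1)
 64  1101011→1 (0)
 65  1010110→1 (1)
 66  0101101→0 (1)
 67  1011011→1 (0)
 68  0110110→0 (0)
 69  1101100→1 (1)
 70  1011001→1 (0)
 71  0110010→0 (0)
 72  1100100→1 (1)
 73  1001001→1 (0)
 74  0010010→0 (0)
 75  0100100→0 (0)
 76  1001000→1 (1)
 77  0010001→0 (1)
 78  0100011→0 (1)
 79  1000111→1 (0)
 80  0001110→0 (0)
 81  0011100→0 (0)
 82  0111000→0 (0)
 83  1110000→1 (1)
 84  1100001→1 (0)
 85  1000010→1 (1)
 86  0000101→0 (1)
 87  0001011→0 (1)
 88  0010111→0 (1)
 89  0101111→0 (1)
 90  1011111→1 (0)
 91  0111110→0 (0)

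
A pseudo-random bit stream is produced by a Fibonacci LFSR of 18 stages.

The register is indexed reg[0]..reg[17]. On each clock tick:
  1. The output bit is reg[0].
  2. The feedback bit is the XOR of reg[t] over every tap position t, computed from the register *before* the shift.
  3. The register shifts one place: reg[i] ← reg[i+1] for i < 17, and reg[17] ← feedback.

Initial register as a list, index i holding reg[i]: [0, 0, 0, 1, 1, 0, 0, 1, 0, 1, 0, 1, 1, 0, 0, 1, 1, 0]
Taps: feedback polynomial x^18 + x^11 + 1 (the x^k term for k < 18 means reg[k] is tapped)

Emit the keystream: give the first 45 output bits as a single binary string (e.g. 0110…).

step | reg (before) | out | fb
   0 | 000110010101100110 | 0 | 1
   1 | 001100101011001101 | 0 | 1
   2 | 011001010110011011 | 0 | 0
   3 | 110010101100110110 | 1 | 1
   4 | 100101011001101101 | 1 | 0
   5 | 001010110011011010 | 0 | 1
   6 | 010101100110110101 | 0 | 0
   7 | 101011001101101010 | 1 | 0
   8 | 010110011011010100 | 0 | 1
   9 | 101100110110101001 | 1 | 1
  10 | 011001101101010011 | 0 | 1
  11 | 110011011010100111 | 1 | 1
  12 | 100110110101001111 | 1 | 0
  13 | 001101101010011110 | 0 | 0
  14 | 011011010100111100 | 0 | 0
  15 | 110110101001111000 | 1 | 0
  16 | 101101010011110000 | 1 | 0
  17 | 011010100111100000 | 0 | 1
  18 | 110101001111000001 | 1 | 0
  19 | 101010011110000010 | 1 | 1
  20 | 010100111100000101 | 0 | 0
  21 | 101001111000001010 | 1 | 1
  22 | 010011110000010101 | 0 | 0
  23 | 100111100000101010 | 1 | 1
  24 | 001111000001010101 | 0 | 1
  25 | 011110000010101011 | 0 | 0
  26 | 111100000101010110 | 1 | 0
  27 | 111000001010101100 | 1 | 1
  28 | 110000010101011001 | 1 | 0
  29 | 100000101010110010 | 1 | 1
  30 | 000001010101100101 | 0 | 1
  31 | 000010101011001011 | 0 | 1
  32 | 000101010110010111 | 0 | 0
  33 | 001010101100101110 | 0 | 0
  34 | 010101011001011100 | 0 | 1
  35 | 101010110010111001 | 1 | 1
  36 | 010101100101110011 | 0 | 1
  37 | 101011001011100111 | 1 | 0
  38 | 010110010111001110 | 0 | 1
  39 | 101100101110011101 | 1 | 1
  40 | 011001011100111011 | 0 | 0
  41 | 110010111001110110 | 1 | 0
  42 | 100101110011101100 | 1 | 0
  43 | 001011100111011000 | 0 | 1
  44 | 010111001110110001 | 0 | 0

000110010101100110110101001111000001010101100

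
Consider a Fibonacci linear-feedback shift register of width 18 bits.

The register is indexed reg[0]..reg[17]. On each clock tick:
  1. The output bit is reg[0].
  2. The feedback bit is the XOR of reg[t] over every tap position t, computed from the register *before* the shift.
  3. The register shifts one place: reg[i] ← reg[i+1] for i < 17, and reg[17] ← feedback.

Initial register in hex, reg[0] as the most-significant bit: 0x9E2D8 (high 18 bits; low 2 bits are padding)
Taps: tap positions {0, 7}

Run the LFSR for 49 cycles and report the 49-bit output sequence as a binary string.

step | reg (before) | out | fb
   0 | 100111100010110110 | 1 | 1
   1 | 001111000101101101 | 0 | 0
   2 | 011110001011011010 | 0 | 0
   3 | 111100010110110100 | 1 | 0
   4 | 111000101101101000 | 1 | 1
   5 | 110001011011010001 | 1 | 0
   6 | 100010110110100010 | 1 | 0
   7 | 000101101101000100 | 0 | 0
   8 | 001011011010001000 | 0 | 1
   9 | 010110110100010001 | 0 | 1
  10 | 101101101000100011 | 1 | 1
  11 | 011011010001000111 | 0 | 1
  12 | 110110100010001111 | 1 | 1
  13 | 101101000100011111 | 1 | 1
  14 | 011010001000111111 | 0 | 0
  15 | 110100010001111110 | 1 | 0
  16 | 101000100011111100 | 1 | 1
  17 | 010001000111111001 | 0 | 0
  18 | 100010001111110010 | 1 | 1
  19 | 000100011111100101 | 0 | 1
  20 | 001000111111001011 | 0 | 1
  21 | 010001111110010111 | 0 | 1
  22 | 100011111100101111 | 1 | 0
  23 | 000111111001011110 | 0 | 1
  24 | 001111110010111101 | 0 | 1
  25 | 011111100101111011 | 0 | 0
  26 | 111111001011110110 | 1 | 1
  27 | 111110010111101101 | 1 | 0
  28 | 111100101111011010 | 1 | 1
  29 | 111001011110110101 | 1 | 0
  30 | 110010111101101010 | 1 | 0
  31 | 100101111011010100 | 1 | 0
  32 | 001011110110101000 | 0 | 1
  33 | 010111101101010001 | 0 | 0
  34 | 101111011010100010 | 1 | 0
  35 | 011110110101000100 | 0 | 1
  36 | 111101101010001001 | 1 | 1
  37 | 111011010100010011 | 1 | 0
  38 | 110110101000100110 | 1 | 1
  39 | 101101010001001101 | 1 | 0
  40 | 011010100010011010 | 0 | 0
  41 | 110101000100110100 | 1 | 1
  42 | 101010001001101001 | 1 | 1
  43 | 010100010011010011 | 0 | 1
  44 | 101000100110100111 | 1 | 1
  45 | 010001001101001111 | 0 | 0
  46 | 100010011010011110 | 1 | 0
  47 | 000100110100111100 | 0 | 1
  48 | 001001101001111001 | 0 | 0

1001111000101101101000100011111100101111011010100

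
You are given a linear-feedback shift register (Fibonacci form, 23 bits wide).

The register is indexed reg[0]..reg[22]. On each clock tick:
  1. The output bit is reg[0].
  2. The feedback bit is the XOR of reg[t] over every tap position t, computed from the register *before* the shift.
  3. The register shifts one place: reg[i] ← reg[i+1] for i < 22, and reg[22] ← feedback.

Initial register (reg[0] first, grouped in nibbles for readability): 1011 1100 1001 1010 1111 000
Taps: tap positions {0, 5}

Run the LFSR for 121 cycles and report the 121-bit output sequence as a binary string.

1011110010011010111100000101111110001001111101110101110101101110001110011110000101010010000010111001011000100110111100101

k : reg_k → out_k, fb_k
0: 10111100100110101111000 → 1, fb=0
1: 01111001001101011110000 → 0, fb=0
2: 11110010011010111100000 → 1, fb=1
3: 11100100110101111000001 → 1, fb=0
4: 11001001101011110000010 → 1, fb=1
5: 10010011010111100000101 → 1, fb=1
6: 00100110101111000001011 → 0, fb=1
7: 01001101011110000010111 → 0, fb=1
8: 10011010111100000101111 → 1, fb=1
9: 00110101111000001011111 → 0, fb=1
10: 01101011110000010111111 → 0, fb=0
11: 11010111100000101111110 → 1, fb=0
12: 10101111000001011111100 → 1, fb=0
13: 01011110000010111111000 → 0, fb=1
14: 10111100000101111110001 → 1, fb=0
15: 01111000001011111100010 → 0, fb=0
16: 11110000010111111000100 → 1, fb=1
17: 11100000101111110001001 → 1, fb=1
18: 11000001011111100010011 → 1, fb=1
19: 10000010111111000100111 → 1, fb=1
20: 00000101111110001001111 → 0, fb=1
21: 00001011111100010011111 → 0, fb=0
22: 00010111111000100111110 → 0, fb=1
23: 00101111110001001111101 → 0, fb=1
24: 01011111100010011111011 → 0, fb=1
25: 10111111000100111110111 → 1, fb=0
26: 01111110001001111101110 → 0, fb=1
27: 11111100010011111011101 → 1, fb=0
28: 11111000100111110111010 → 1, fb=1
29: 11110001001111101110101 → 1, fb=1
30: 11100010011111011101011 → 1, fb=1
31: 11000100111110111010111 → 1, fb=0
32: 10001001111101110101110 → 1, fb=1
33: 00010011111011101011101 → 0, fb=0
34: 00100111110111010111010 → 0, fb=1
35: 01001111101110101110101 → 0, fb=1
36: 10011111011101011101011 → 1, fb=0
37: 00111110111010111010110 → 0, fb=1
38: 01111101110101110101101 → 0, fb=1
39: 11111011101011101011011 → 1, fb=1
40: 11110111010111010110111 → 1, fb=0
41: 11101110101110101101110 → 1, fb=0
42: 11011101011101011011100 → 1, fb=0
43: 10111010111010110111000 → 1, fb=1
44: 01110101110101101110001 → 0, fb=1
45: 11101011101011011100011 → 1, fb=1
46: 11010111010110111000111 → 1, fb=0
47: 10101110101101110001110 → 1, fb=0
48: 01011101011011100011100 → 0, fb=1
49: 10111010110111000111001 → 1, fb=1
50: 01110101101110001110011 → 0, fb=1
51: 11101011011100011100111 → 1, fb=1
52: 11010110111000111001111 → 1, fb=0
53: 10101101110001110011110 → 1, fb=0
54: 01011011100011100111100 → 0, fb=0
55: 10110111000111001111000 → 1, fb=0
56: 01101110001110011110000 → 0, fb=1
57: 11011100011100111100001 → 1, fb=0
58: 10111000111001111000010 → 1, fb=1
59: 01110001110011110000101 → 0, fb=0
60: 11100011100111100001010 → 1, fb=1
61: 11000111001111000010101 → 1, fb=0
62: 10001110011110000101010 → 1, fb=0
63: 00011100111100001010100 → 0, fb=1
64: 00111001111000010101001 → 0, fb=0
65: 01110011110000101010010 → 0, fb=0
66: 11100111100001010100100 → 1, fb=0
67: 11001111000010101001000 → 1, fb=0
68: 10011110000101010010000 → 1, fb=0
69: 00111100001010100100000 → 0, fb=1
70: 01111000010101001000001 → 0, fb=0
71: 11110000101010010000010 → 1, fb=1
72: 11100001010100100000101 → 1, fb=1
73: 11000010101001000001011 → 1, fb=1
74: 10000101010010000010111 → 1, fb=0
75: 00001010100100000101110 → 0, fb=0
76: 00010101001000001011100 → 0, fb=1
77: 00101010010000010111001 → 0, fb=0
78: 01010100100000101110010 → 0, fb=1
79: 10101001000001011100101 → 1, fb=1
80: 01010010000010111001011 → 0, fb=0
81: 10100100000101110010110 → 1, fb=0
82: 01001000001011100101100 → 0, fb=0
83: 10010000010111001011000 → 1, fb=1
84: 00100000101110010110001 → 0, fb=0
85: 01000001011100101100010 → 0, fb=0
86: 10000010111001011000100 → 1, fb=1
87: 00000101110010110001001 → 0, fb=1
88: 00001011100101100010011 → 0, fb=0
89: 00010111001011000100110 → 0, fb=1
90: 00101110010110001001101 → 0, fb=1
91: 01011100101100010011011 → 0, fb=1
92: 10111001011000100110111 → 1, fb=1
93: 01110010110001001101111 → 0, fb=0
94: 11100101100010011011110 → 1, fb=0
95: 11001011000100110111100 → 1, fb=1
96: 10010110001001101111001 → 1, fb=0
97: 00101100010011011110010 → 0, fb=1
98: 01011000100110111100101 → 0, fb=0
99: 10110001001101111001010 → 1, fb=1
100: 01100010011011110010101 → 0, fb=0
101: 11000100110111100101010 → 1, fb=0
102: 10001001101111001010100 → 1, fb=1
103: 00010011011110010101001 → 0, fb=0
104: 00100110111100101010010 → 0, fb=1
105: 01001101111001010100101 → 0, fb=1
106: 10011011110010101001011 → 1, fb=1
107: 00110111100101010010111 → 0, fb=1
108: 01101111001010100101111 → 0, fb=1
109: 11011110010101001011111 → 1, fb=0
110: 10111100101010010111110 → 1, fb=0
111: 01111001010100101111100 → 0, fb=0
112: 11110010101001011111000 → 1, fb=1
113: 11100101010010111110001 → 1, fb=0
114: 11001010100101111100010 → 1, fb=1
115: 10010101001011111000101 → 1, fb=0
116: 00101010010111110001010 → 0, fb=0
117: 01010100101111100010100 → 0, fb=1
118: 10101001011111000101001 → 1, fb=1
119: 01010010111110001010011 → 0, fb=0
120: 10100101111100010100110 → 1, fb=0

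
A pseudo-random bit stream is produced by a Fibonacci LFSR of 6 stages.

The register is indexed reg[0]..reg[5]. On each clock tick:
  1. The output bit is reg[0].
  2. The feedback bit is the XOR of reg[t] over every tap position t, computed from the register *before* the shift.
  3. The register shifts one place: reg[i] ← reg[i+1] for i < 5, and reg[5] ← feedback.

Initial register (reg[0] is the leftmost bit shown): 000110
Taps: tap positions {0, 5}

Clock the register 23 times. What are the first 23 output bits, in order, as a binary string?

k : reg_k → out_k, fb_k
0: 000110 → 0, fb=0
1: 001100 → 0, fb=0
2: 011000 → 0, fb=0
3: 110000 → 1, fb=1
4: 100001 → 1, fb=0
5: 000010 → 0, fb=0
6: 000100 → 0, fb=0
7: 001000 → 0, fb=0
8: 010000 → 0, fb=0
9: 100000 → 1, fb=1
10: 000001 → 0, fb=1
11: 000011 → 0, fb=1
12: 000111 → 0, fb=1
13: 001111 → 0, fb=1
14: 011111 → 0, fb=1
15: 111111 → 1, fb=0
16: 111110 → 1, fb=1
17: 111101 → 1, fb=0
18: 111010 → 1, fb=1
19: 110101 → 1, fb=0
20: 101010 → 1, fb=1
21: 010101 → 0, fb=1
22: 101011 → 1, fb=0

00011000010000011111101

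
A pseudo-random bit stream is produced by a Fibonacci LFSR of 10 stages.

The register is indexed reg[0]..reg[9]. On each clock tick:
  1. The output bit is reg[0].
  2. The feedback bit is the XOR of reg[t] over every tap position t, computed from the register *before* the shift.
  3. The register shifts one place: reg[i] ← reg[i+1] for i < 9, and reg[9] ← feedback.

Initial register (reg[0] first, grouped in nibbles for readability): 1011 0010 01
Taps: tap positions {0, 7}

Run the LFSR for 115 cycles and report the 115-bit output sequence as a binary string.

tick  register→output (feedback)
  0  1011001001→1 (1)
  1  0110010011→0 (0)
  2  1100100110→1 (0)
  3  1001001100→1 (0)
  4  0010011000→0 (0)
  5  0100110000→0 (0)
  6  1001100000→1 (1)
  7  0011000001→0 (0)
  8  0110000010→0 (0)
  9  1100000100→1 (0)
 10  1000001000→1 (1)
 11  0000010001→0 (0)
 12  0000100010→0 (0)
 13  0001000100→0 (1)
 14  0010001001→0 (0)
 15  0100010010→0 (0)
 16  1000100100→1 (0)
 17  0001001000→0 (0)
 18  0010010000→0 (0)
 19  0100100000→0 (0)
 20  1001000000→1 (1)
 21  0010000001→0 (0)
 22  0100000010→0 (0)
 23  1000000100→1 (0)
 24  0000001000→0 (0)
 25  0000010000→0 (0)
 26  0000100000→0 (0)
 27  0001000000→0 (0)
 28  0010000000→0 (0)
 29  0100000000→0 (0)
 30  1000000000→1 (1)
 31  0000000001→0 (0)
 32  0000000010→0 (0)
 33  0000000100→0 (1)
 34  0000001001→0 (0)
 35  0000010010→0 (0)
 36  0000100100→0 (1)
 37  0001001001→0 (0)
 38  0010010010→0 (0)
 39  0100100100→0 (1)
 40  1001001001→1 (1)
 41  0010010011→0 (0)
 42  0100100110→0 (1)
 43  1001001101→1 (0)
 44  0010011010→0 (0)
 45  0100110100→0 (1)
 46  1001101001→1 (1)
 47  0011010011→0 (0)
 48  0110100110→0 (1)
 49  1101001101→1 (0)
 50  1010011010→1 (1)
 51  0100110101→0 (1)
 52  1001101011→1 (1)
 53  0011010111→0 (1)
 54  0110101111→0 (1)
 55  1101011111→1 (0)
 56  1010111110→1 (0)
 57  0101111100→0 (1)
 58  1011111001→1 (1)
 59  0111110011→0 (0)
 60  1111100110→1 (0)
 61  1111001100→1 (0)
 62  1110011000→1 (1)
 63  1100110001→1 (1)
 64  1001100011→1 (1)
 65  0011000111→0 (1)
 66  0110001111→0 (1)
 67  1100011111→1 (0)
 68  1000111110→1 (0)
 69  0001111100→0 (1)
 70  0011111001→0 (0)
 71  0111110010→0 (0)
 72  1111100100→1 (0)
 73  1111001000→1 (1)
 74  1110010001→1 (1)
 75  1100100011→1 (1)
 76  1001000111→1 (0)
 77  0010001110→0 (1)
 78  0100011101→0 (1)
 79  1000111011→1 (1)
 80  0001110111→0 (1)
 81  0011101111→0 (1)
 82  0111011111→0 (1)
 83  1110111111→1 (0)
 84  1101111110→1 (0)
 85  1011111100→1 (0)
 86  0111111000→0 (0)
 87  1111110000→1 (1)
 88  1111100001→1 (1)
 89  1111000011→1 (1)
 90  1110000111→1 (0)
 91  1100001110→1 (0)
 92  1000011100→1 (0)
 93  0000111000→0 (0)
 94  0001110000→0 (0)
 95  0011100000→0 (0)
 96  0111000000→0 (0)
 97  1110000000→1 (1)
 98  1100000001→1 (1)
 99  1000000011→1 (1)
100  0000000111→0 (1)
101  0000001111→0 (1)
102  0000011111→0 (1)
103  0000111111→0 (1)
104  0001111111→0 (1)
105  0011111111→0 (1)
106  0111111111→0 (1)
107  1111111111→1 (0)
108  1111111110→1 (0)
109  1111111100→1 (0)
110  1111111000→1 (1)
111  1111110001→1 (1)
112  1111100011→1 (1)
113  1111000111→1 (0)
114  1110001110→1 (0)

1011001001100000100010010000001000000000100100100110100110101111100110001111100100011101111110000111000000011111111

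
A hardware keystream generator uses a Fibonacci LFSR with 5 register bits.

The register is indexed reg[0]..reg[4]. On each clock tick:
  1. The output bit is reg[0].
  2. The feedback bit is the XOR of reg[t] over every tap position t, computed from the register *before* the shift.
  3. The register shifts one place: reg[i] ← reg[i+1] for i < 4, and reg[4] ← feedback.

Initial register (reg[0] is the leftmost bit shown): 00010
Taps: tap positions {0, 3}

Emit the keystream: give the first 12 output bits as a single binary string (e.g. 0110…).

step | reg (before) | out | fb
   0 | 00010 | 0 | 1
   1 | 00101 | 0 | 0
   2 | 01010 | 0 | 1
   3 | 10101 | 1 | 1
   4 | 01011 | 0 | 1
   5 | 10111 | 1 | 0
   6 | 01110 | 0 | 1
   7 | 11101 | 1 | 1
   8 | 11011 | 1 | 0
   9 | 10110 | 1 | 0
  10 | 01100 | 0 | 0
  11 | 11000 | 1 | 1

000101011101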